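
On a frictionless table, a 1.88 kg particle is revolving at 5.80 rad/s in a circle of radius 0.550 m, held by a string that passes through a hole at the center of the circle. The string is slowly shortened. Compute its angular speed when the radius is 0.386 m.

ω₂ ≈ 11.8 rad/s

The constraining force is radial, so m r² ω about the center is conserved.
ω₂ = ω₁ (r₁/r₂)² = (5.80)(0.550/0.386)² = 11.78 rad/s.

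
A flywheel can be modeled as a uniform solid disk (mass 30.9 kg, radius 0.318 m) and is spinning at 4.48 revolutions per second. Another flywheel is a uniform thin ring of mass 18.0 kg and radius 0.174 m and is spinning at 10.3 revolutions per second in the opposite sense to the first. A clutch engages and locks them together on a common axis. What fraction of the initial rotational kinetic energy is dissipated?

fraction ≈ 0.990

No external torque acts about the common axis, so total angular momentum is conserved.
Moments of inertia: I_A = ½(30.9)(0.318)² = 1.562 kg·m²; I_B = (18.0)(0.174)² = 0.5450 kg·m².
Taking A's sense as positive: L = (1.562)(4.48) − (0.5450)(10.3) = 1.386 kg·m²·rev/s.
Combined I = 1.562 + 0.5450 = 2.107 kg·m².
ω_f = L / I = 1.386 / 2.107 = 0.6578 rev/s.
KE_i = ½ΣIω² = 1760 J; KE_f = ½(2.107)(4.133)² = 18.00 J.
Fraction dissipated = (KE_i − KE_f)/KE_i = 0.9898.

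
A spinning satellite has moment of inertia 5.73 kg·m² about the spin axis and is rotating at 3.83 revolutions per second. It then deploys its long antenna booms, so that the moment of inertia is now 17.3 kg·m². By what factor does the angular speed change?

Angular momentum about the spin axis is conserved since the torque about it is zero.
ω₂/ω₁ = I₁/I₂ = 5.730 / 17.30 = 0.3312.

ω₂/ω₁ ≈ 0.331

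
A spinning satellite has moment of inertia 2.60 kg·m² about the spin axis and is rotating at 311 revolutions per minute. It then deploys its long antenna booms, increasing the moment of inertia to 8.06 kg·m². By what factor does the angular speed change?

ω₂/ω₁ ≈ 0.323

No external torque acts about the spin axis, so angular momentum is conserved.
ω₂/ω₁ = I₁/I₂ = 2.600 / 8.060 = 0.3226.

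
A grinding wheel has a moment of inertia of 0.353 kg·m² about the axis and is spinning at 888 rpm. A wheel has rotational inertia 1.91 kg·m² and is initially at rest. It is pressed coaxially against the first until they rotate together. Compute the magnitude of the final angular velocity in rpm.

No external torque acts about the common axis, so total angular momentum is conserved.
Taking A's sense as positive: L = (0.3530)(888) = 313.5 kg·m²·rpm.
Combined I = 0.3530 + 1.910 = 2.263 kg·m².
ω_f = L / I = 313.5 / 2.263 = 138.5 rpm.

|ω_f| ≈ 139 rpm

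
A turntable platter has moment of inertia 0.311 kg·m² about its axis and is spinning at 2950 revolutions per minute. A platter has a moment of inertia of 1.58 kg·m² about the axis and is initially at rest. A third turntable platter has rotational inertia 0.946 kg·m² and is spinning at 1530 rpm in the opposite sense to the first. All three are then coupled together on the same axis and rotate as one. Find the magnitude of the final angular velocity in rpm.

The coupling torques are internal; angular momentum about the shared axis is conserved.
Taking A's sense as positive: L = (0.3110)(2950) − (0.9460)(1530) = -529.9 kg·m²·rpm.
Combined I = 0.3110 + 1.580 + 0.9460 = 2.837 kg·m².
ω_f = L / I = -529.9 / 2.837 = -186.8 rpm.

|ω_f| ≈ 187 rpm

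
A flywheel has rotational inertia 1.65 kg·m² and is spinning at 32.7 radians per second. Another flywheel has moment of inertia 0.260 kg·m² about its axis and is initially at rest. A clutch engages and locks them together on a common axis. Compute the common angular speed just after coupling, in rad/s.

No external torque acts about the common axis, so total angular momentum is conserved.
Taking A's sense as positive: L = (1.650)(32.7) = 53.95 kg·m²·rad/s.
Combined I = 1.650 + 0.2600 = 1.910 kg·m².
ω_f = L / I = 53.95 / 1.910 = 28.25 rad/s.

|ω_f| ≈ 28.2 rad/s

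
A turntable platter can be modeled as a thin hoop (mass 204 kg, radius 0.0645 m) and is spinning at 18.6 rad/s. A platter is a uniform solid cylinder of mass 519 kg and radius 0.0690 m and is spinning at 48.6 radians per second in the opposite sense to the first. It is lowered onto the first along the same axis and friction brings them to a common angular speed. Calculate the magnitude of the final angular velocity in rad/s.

The coupling torques are internal; angular momentum about the shared axis is conserved.
Moments of inertia: I_A = (204)(0.0645)² = 0.8487 kg·m²; I_B = ½(519)(0.0690)² = 1.235 kg·m².
Taking A's sense as positive: L = (0.8487)(18.6) − (1.235)(48.6) = -44.26 kg·m²·rad/s.
Combined I = 0.8487 + 1.235 = 2.084 kg·m².
ω_f = L / I = -44.26 / 2.084 = -21.24 rad/s.

|ω_f| ≈ 21.2 rad/s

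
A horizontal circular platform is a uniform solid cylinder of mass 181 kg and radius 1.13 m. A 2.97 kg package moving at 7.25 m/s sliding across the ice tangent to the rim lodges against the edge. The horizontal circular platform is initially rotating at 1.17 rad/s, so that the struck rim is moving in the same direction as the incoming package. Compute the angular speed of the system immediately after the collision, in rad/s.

|ω_f| ≈ 1.34 rad/s

The axle reaction passes through the central axle and exerts no torque about it; angular momentum about the central axle is conserved through the impact.
I_p = ½(181)(1.13)² = 115.6 kg·m². Taking the sense of the package's angular momentum as positive, L_{package} = m v R = (2.97)(7.25)(1.13) = 24.33 kg·m²/s.
L_i = +I_p ω_p + m v R = +(115.6)(1.17) + 24.33 = 159.5 kg·m²/s.
After sticking, I_f = I_p + m R² = 115.6 + (2.97)(1.13)² = 119.4 kg·m².
ω_f = L_i / I_f = 159.5 / 119.4 = 1.337 rad/s.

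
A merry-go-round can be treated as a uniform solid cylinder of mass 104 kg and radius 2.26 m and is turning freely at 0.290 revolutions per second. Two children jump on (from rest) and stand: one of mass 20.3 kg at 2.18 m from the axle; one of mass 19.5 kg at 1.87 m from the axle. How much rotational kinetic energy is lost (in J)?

The added mass arrives with no angular momentum about the axle, and any external torque about the axle is negligible, so the system's angular momentum is conserved.
I_p = ½(104)(2.26)² = 265.6 kg·m².
Added inertia Σmr² = (20.3)(2.18)² + (19.5)(1.87)² = 164.7 kg·m²; I_f = 265.6 + 164.7 = 430.3 kg·m².
ω_f = I_p ω_i / I_f = (265.6)(0.290) / 430.3 = 0.1790 rev/s.
KE_i = ½(265.6)(1.822 rad/s)² = 440.9 J; KE_f = ½(430.3)(1.125)² = 272.2 J.

energy lost ≈ 169 J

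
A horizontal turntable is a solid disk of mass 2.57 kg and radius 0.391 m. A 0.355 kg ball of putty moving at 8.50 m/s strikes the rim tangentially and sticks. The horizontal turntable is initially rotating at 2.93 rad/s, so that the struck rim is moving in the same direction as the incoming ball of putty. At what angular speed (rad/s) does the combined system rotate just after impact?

|ω_f| ≈ 7.00 rad/s

About the axle the impulsive forces during the collision are internal, so angular momentum about that axis is conserved.
I_p = ½(2.57)(0.391)² = 0.1965 kg·m². Taking the sense of the ball of putty's angular momentum as positive, L_{ball} = m v R = (0.355)(8.50)(0.391) = 1.180 kg·m²/s.
L_i = +I_p ω_p + m v R = +(0.1965)(2.93) + 1.180 = 1.755 kg·m²/s.
After sticking, I_f = I_p + m R² = 0.1965 + (0.355)(0.391)² = 0.2507 kg·m².
ω_f = L_i / I_f = 1.755 / 0.2507 = 7.001 rad/s.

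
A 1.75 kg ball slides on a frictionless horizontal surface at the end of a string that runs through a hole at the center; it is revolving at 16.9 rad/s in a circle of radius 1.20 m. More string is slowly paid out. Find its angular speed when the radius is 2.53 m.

No torque about the axis ⇒ m r₁² ω₁ = m r₂² ω₂.
ω₂ = ω₁ (r₁/r₂)² = (16.9)(1.20/2.53)² = 3.802 rad/s.

ω₂ ≈ 3.80 rad/s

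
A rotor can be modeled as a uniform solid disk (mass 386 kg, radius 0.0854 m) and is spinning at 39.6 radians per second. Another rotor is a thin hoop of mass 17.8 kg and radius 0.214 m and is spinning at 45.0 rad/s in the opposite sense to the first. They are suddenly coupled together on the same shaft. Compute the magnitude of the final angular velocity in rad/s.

The coupling torques are internal; angular momentum about the shared axis is conserved.
Moments of inertia: I_A = ½(386)(0.0854)² = 1.408 kg·m²; I_B = (17.8)(0.214)² = 0.8152 kg·m².
Taking A's sense as positive: L = (1.408)(39.6) − (0.8152)(45.0) = 19.06 kg·m²·rad/s.
Combined I = 1.408 + 0.8152 = 2.223 kg·m².
ω_f = L / I = 19.06 / 2.223 = 8.574 rad/s.

|ω_f| ≈ 8.57 rad/s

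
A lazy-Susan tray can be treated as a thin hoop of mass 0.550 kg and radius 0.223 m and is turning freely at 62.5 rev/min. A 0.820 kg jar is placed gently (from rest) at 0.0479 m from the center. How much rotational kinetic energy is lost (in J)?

energy lost ≈ 0.0377 J

No external torque acts about the center; L_before = L_after.
I_p = (0.550)(0.223)² = 0.02735 kg·m².
Added inertia Σmr² = (0.820)(0.0479)² = 0.001881 kg·m²; I_f = 0.02735 + 0.001881 = 0.02923 kg·m².
ω_f = I_p ω_i / I_f = (0.02735)(62.5) / 0.02923 = 58.48 rpm.
KE_i = ½(0.02735)(6.545 rad/s)² = 0.5858 J; KE_f = ½(0.02923)(6.124)² = 0.5481 J.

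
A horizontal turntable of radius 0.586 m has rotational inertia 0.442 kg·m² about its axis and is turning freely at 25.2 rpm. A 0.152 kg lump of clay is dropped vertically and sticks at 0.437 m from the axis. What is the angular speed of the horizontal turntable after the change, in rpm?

ω_f ≈ 23.6 rpm

The added mass arrives with no angular momentum about the axis, and any external torque about the axis is negligible, so the system's angular momentum is conserved.
Added inertia Σmr² = (0.152)(0.437)² = 0.02903 kg·m²; I_f = 0.4420 + 0.02903 = 0.4710 kg·m².
ω_f = I_p ω_i / I_f = (0.4420)(25.2) / 0.4710 = 23.65 rpm.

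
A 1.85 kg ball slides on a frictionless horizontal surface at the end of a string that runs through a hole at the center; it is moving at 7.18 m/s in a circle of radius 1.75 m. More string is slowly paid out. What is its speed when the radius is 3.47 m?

v₂ ≈ 3.62 m/s

The only horizontal force on the mass is along the cord (radial), so it exerts no torque about the hole and angular momentum m v r is conserved.
v₂ = v₁ r₁ / r₂ = (7.18)(1.75) / (3.47) = 3.621 m/s.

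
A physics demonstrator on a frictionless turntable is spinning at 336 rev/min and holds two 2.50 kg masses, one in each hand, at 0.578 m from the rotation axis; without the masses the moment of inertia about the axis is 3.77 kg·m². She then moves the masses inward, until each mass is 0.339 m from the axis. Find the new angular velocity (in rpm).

ω₂ ≈ 421 rpm

With no external torque about the axis, L is conserved: I₁ω₁ = I₂ω₂.
I₁ = 3.77 + 2(2.50)(0.578)² = 5.440 kg·m²; I₂ = 3.77 + 2(2.50)(0.339)² = 4.345 kg·m².
ω₂ = I₁ω₁ / I₂ = (5.440)(336 rpm) / (4.345) = 420.7 rpm.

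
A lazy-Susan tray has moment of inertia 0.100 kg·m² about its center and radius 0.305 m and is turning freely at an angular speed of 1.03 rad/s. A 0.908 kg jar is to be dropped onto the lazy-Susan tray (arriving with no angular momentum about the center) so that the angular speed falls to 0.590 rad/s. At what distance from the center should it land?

r ≈ 0.287 m

No external torque acts about the center; L_before = L_after.
I_p ω_i = (I_p + m r²) ω_f ⇒ m r² = I_p(ω_i/ω_f − 1) = 0.1000(1.03/0.590 − 1) = 0.07458 kg·m².
r = √(0.07458/0.908) = 0.2866 m.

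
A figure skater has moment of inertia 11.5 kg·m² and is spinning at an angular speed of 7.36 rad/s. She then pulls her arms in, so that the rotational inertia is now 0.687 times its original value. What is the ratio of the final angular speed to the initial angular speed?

ω₂/ω₁ ≈ 1.46

No external torque acts about the spin axis, so angular momentum is conserved.
I₂ = 0.687 × 11.5 = 7.901 kg·m².
ω₂/ω₁ = I₁/I₂ = 11.50 / 7.901 = 1.456.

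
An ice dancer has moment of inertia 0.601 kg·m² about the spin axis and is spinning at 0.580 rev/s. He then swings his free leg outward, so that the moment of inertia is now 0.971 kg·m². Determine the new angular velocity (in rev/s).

No external torque acts about the spin axis, so angular momentum is conserved.
ω₂ = I₁ω₁ / I₂ = (0.6010)(0.580 rev/s) / (0.9710) = 0.3590 rev/s.

ω₂ ≈ 0.359 rev/s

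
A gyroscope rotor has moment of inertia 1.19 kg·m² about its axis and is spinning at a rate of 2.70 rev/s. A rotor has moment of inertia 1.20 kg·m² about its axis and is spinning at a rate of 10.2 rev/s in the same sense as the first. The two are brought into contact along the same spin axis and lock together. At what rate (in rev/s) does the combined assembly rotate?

|ω_f| ≈ 6.47 rev/s

No external torque acts about the common axis, so total angular momentum is conserved.
Taking A's sense as positive: L = (1.190)(2.70) + (1.200)(10.2) = 15.45 kg·m²·rev/s.
Combined I = 1.190 + 1.200 = 2.390 kg·m².
ω_f = L / I = 15.45 / 2.390 = 6.466 rev/s.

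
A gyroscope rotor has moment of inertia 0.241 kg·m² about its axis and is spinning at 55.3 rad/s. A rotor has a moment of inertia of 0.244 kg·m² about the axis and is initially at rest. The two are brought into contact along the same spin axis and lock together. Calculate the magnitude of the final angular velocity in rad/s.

No external torque acts about the common axis, so total angular momentum is conserved.
Taking A's sense as positive: L = (0.2410)(55.3) = 13.33 kg·m²·rad/s.
Combined I = 0.2410 + 0.2440 = 0.4850 kg·m².
ω_f = L / I = 13.33 / 0.4850 = 27.48 rad/s.

|ω_f| ≈ 27.5 rad/s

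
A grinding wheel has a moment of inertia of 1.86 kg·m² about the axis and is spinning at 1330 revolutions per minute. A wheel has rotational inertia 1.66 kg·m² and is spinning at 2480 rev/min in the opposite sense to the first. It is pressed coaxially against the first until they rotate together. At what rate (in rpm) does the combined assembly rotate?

No external torque acts about the common axis, so total angular momentum is conserved.
Taking A's sense as positive: L = (1.860)(1330) − (1.660)(2480) = -1643 kg·m²·rpm.
Combined I = 1.860 + 1.660 = 3.520 kg·m².
ω_f = L / I = -1643 / 3.520 = -466.8 rpm.

|ω_f| ≈ 467 rpm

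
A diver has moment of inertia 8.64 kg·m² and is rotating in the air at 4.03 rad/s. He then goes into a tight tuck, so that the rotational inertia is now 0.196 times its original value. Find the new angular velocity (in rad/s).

ω₂ ≈ 20.6 rad/s

With no external torque about the axis, L is conserved: I₁ω₁ = I₂ω₂.
I₂ = 0.196 × 8.64 = 1.693 kg·m².
ω₂ = I₁ω₁ / I₂ = (8.640)(4.03 rad/s) / (1.693) = 20.56 rad/s.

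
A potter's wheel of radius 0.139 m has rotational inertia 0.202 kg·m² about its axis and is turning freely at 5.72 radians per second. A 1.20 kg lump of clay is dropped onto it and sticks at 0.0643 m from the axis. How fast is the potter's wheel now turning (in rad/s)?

The added mass arrives with no angular momentum about the axis, and any external torque about the axis is negligible, so the system's angular momentum is conserved.
Added inertia Σmr² = (1.20)(0.0643)² = 0.004961 kg·m²; I_f = 0.2020 + 0.004961 = 0.2070 kg·m².
ω_f = I_p ω_i / I_f = (0.2020)(5.72) / 0.2070 = 5.583 rad/s.

ω_f ≈ 5.58 rad/s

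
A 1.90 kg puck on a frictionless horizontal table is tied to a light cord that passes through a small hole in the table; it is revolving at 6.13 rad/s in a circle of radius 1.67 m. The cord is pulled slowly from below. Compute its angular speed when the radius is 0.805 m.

The constraining force is radial, so m r² ω about the center is conserved.
ω₂ = ω₁ (r₁/r₂)² = (6.13)(1.67/0.805)² = 26.38 rad/s.

ω₂ ≈ 26.4 rad/s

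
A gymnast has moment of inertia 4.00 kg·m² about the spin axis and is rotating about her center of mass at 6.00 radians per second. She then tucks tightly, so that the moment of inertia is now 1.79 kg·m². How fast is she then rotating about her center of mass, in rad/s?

Angular momentum about the spin axis is conserved since the torque about it is zero.
ω₂ = I₁ω₁ / I₂ = (4.000)(6.00 rad/s) / (1.790) = 13.41 rad/s.

ω₂ ≈ 13.4 rad/s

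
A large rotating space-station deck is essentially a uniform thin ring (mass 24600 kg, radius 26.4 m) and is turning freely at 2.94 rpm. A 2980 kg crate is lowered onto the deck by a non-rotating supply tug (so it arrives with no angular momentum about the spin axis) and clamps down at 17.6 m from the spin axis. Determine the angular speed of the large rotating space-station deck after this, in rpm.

No external torque acts about the spin axis; L_before = L_after.
I_p = (24600)(26.4)² = 1.715e+07 kg·m².
Added inertia Σmr² = (2980)(17.6)² = 9.231e+05 kg·m²; I_f = 1.715e+07 + 9.231e+05 = 1.807e+07 kg·m².
ω_f = I_p ω_i / I_f = (1.715e+07)(2.94) / 1.807e+07 = 2.790 rpm.

ω_f ≈ 2.79 rpm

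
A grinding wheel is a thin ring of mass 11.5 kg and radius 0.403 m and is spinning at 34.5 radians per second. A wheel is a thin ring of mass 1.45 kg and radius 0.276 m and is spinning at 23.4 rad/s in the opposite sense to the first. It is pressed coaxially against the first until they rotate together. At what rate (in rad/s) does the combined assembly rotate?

The coupling torques are internal; angular momentum about the shared axis is conserved.
Moments of inertia: I_A = (11.5)(0.403)² = 1.868 kg·m²; I_B = (1.45)(0.276)² = 0.1105 kg·m².
Taking A's sense as positive: L = (1.868)(34.5) − (0.1105)(23.4) = 61.85 kg·m²·rad/s.
Combined I = 1.868 + 0.1105 = 1.978 kg·m².
ω_f = L / I = 61.85 / 1.978 = 31.27 rad/s.

|ω_f| ≈ 31.3 rad/s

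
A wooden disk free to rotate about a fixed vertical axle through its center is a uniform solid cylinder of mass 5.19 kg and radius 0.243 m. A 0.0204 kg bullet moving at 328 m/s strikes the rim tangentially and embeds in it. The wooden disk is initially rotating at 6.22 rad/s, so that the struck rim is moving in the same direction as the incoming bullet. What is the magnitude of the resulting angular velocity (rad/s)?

|ω_f| ≈ 16.7 rad/s

The axle reaction passes through the axle and exerts no torque about it; angular momentum about the axle is conserved through the impact.
I_p = ½(5.19)(0.243)² = 0.1532 kg·m². Taking the sense of the bullet's angular momentum as positive, L_{bullet} = m v R = (0.0204)(328)(0.243) = 1.626 kg·m²/s.
L_i = +I_p ω_p + m v R = +(0.1532)(6.22) + 1.626 = 2.579 kg·m²/s.
After sticking, I_f = I_p + m R² = 0.1532 + (0.0204)(0.243)² = 0.1544 kg·m².
ω_f = L_i / I_f = 2.579 / 0.1544 = 16.70 rad/s.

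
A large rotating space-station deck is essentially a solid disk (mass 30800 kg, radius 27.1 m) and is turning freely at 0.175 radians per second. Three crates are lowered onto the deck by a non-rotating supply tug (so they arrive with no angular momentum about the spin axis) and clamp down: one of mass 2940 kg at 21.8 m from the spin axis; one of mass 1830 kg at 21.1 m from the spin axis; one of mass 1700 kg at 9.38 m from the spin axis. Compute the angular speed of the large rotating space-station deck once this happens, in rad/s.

ω_f ≈ 0.145 rad/s

The added mass arrives with no angular momentum about the spin axis, and any external torque about the spin axis is negligible, so the system's angular momentum is conserved.
I_p = ½(30800)(27.1)² = 1.131e+07 kg·m².
Added inertia Σmr² = (2940)(21.8)² + (1830)(21.1)² + (1700)(9.38)² = 2.362e+06 kg·m²; I_f = 1.131e+07 + 2.362e+06 = 1.367e+07 kg·m².
ω_f = I_p ω_i / I_f = (1.131e+07)(0.175) / 1.367e+07 = 0.1448 rad/s.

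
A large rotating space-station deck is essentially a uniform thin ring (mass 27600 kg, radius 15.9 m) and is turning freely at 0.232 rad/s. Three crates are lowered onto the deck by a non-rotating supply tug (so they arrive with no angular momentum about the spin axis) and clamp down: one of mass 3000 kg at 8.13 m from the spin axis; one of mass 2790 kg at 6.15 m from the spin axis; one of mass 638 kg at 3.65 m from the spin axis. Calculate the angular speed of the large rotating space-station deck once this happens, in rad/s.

ω_f ≈ 0.222 rad/s

No external torque acts about the spin axis; L_before = L_after.
I_p = (27600)(15.9)² = 6.978e+06 kg·m².
Added inertia Σmr² = (3000)(8.13)² + (2790)(6.15)² + (638)(3.65)² = 3.123e+05 kg·m²; I_f = 6.978e+06 + 3.123e+05 = 7.290e+06 kg·m².
ω_f = I_p ω_i / I_f = (6.978e+06)(0.232) / 7.290e+06 = 0.2221 rad/s.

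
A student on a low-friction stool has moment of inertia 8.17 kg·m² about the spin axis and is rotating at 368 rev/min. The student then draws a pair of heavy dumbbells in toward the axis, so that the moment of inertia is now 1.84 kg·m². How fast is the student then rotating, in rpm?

ω₂ ≈ 1630 rpm

No external torque acts about the spin axis, so angular momentum is conserved.
ω₂ = I₁ω₁ / I₂ = (8.170)(368 rpm) / (1.840) = 1634 rpm.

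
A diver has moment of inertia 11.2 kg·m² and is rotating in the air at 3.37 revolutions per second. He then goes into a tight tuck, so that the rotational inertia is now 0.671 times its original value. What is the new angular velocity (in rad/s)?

ω₂ ≈ 31.6 rad/s

Angular momentum about the spin axis is conserved since the torque about it is zero.
I₂ = 0.671 × 11.2 = 7.515 kg·m².
ω₂ = I₁ω₁ / I₂ = (11.20)(3.37 rev/s) / (7.515) = 5.022 rev/s = 31.56 rad/s.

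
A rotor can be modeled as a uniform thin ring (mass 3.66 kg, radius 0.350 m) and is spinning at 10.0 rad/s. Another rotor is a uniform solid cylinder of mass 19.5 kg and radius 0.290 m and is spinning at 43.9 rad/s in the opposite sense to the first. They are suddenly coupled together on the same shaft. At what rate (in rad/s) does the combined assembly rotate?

No external torque acts about the common axis, so total angular momentum is conserved.
Moments of inertia: I_A = (3.66)(0.350)² = 0.4483 kg·m²; I_B = ½(19.5)(0.290)² = 0.8200 kg·m².
Taking A's sense as positive: L = (0.4483)(10.0) − (0.8200)(43.9) = -31.51 kg·m²·rad/s.
Combined I = 0.4483 + 0.8200 = 1.268 kg·m².
ω_f = L / I = -31.51 / 1.268 = -24.85 rad/s.

|ω_f| ≈ 24.8 rad/s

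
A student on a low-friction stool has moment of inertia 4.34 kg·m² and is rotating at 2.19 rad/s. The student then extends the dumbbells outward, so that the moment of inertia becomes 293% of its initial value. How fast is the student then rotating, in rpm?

No external torque acts about the spin axis, so angular momentum is conserved.
I₂ = 2.93 × 4.34 = 12.72 kg·m².
ω₂ = I₁ω₁ / I₂ = (4.340)(2.19 rad/s) / (12.72) = 0.7474 rad/s = 7.138 rpm.

ω₂ ≈ 7.14 rpm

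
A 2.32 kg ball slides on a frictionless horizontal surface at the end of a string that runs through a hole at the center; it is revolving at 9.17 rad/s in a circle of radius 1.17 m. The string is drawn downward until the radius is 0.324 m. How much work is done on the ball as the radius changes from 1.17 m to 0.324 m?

No torque about the axis ⇒ m r₁² ω₁ = m r₂² ω₂.
ω₂ = ω₁ (r₁/r₂)² = (9.17)(1.17/0.324)² = 119.6 rad/s.
W = ΔKE = ½m(v₂² − v₁²) = 1608 J.

W ≈ 1610 J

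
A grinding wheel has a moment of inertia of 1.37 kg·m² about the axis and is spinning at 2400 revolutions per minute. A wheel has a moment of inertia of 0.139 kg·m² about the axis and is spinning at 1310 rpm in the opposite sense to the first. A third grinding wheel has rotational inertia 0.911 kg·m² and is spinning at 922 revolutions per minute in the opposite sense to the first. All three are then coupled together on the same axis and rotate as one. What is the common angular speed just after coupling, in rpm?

The coupling torques are internal; angular momentum about the shared axis is conserved.
Taking A's sense as positive: L = (1.370)(2400) − (0.1390)(1310) − (0.9110)(922) = 2266 kg·m²·rpm.
Combined I = 1.370 + 0.1390 + 0.9110 = 2.420 kg·m².
ω_f = L / I = 2266 / 2.420 = 936.4 rpm.

|ω_f| ≈ 936 rpm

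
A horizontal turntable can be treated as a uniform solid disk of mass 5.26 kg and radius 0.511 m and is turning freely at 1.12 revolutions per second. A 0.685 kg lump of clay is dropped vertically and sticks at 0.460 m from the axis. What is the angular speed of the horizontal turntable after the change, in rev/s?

The added mass arrives with no angular momentum about the axis, and any external torque about the axis is negligible, so the system's angular momentum is conserved.
I_p = ½(5.26)(0.511)² = 0.6867 kg·m².
Added inertia Σmr² = (0.685)(0.460)² = 0.1449 kg·m²; I_f = 0.6867 + 0.1449 = 0.8317 kg·m².
ω_f = I_p ω_i / I_f = (0.6867)(1.12) / 0.8317 = 0.9248 rev/s.

ω_f ≈ 0.925 rev/s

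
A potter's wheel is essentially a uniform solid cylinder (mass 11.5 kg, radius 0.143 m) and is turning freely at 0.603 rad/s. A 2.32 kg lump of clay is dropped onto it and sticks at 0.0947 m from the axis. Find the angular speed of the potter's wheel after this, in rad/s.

The added mass arrives with no angular momentum about the axis, and any external torque about the axis is negligible, so the system's angular momentum is conserved.
I_p = ½(11.5)(0.143)² = 0.1176 kg·m².
Added inertia Σmr² = (2.32)(0.0947)² = 0.02081 kg·m²; I_f = 0.1176 + 0.02081 = 0.1384 kg·m².
ω_f = I_p ω_i / I_f = (0.1176)(0.603) / 0.1384 = 0.5123 rad/s.

ω_f ≈ 0.512 rad/s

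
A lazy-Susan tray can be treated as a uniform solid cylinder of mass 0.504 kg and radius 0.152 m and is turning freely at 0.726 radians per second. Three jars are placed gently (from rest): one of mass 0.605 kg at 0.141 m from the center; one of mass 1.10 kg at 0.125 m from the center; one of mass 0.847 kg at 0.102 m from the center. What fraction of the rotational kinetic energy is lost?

No external torque acts about the center; L_before = L_after.
I_p = ½(0.504)(0.152)² = 0.005822 kg·m².
Added inertia Σmr² = (0.605)(0.141)² + (1.10)(0.125)² + (0.847)(0.102)² = 0.03803 kg·m²; I_f = 0.005822 + 0.03803 = 0.04385 kg·m².
ω_f = I_p ω_i / I_f = (0.005822)(0.726) / 0.04385 = 0.09640 rad/s.
KE_i = ½(0.005822)(0.7260 rad/s)² = 0.001534 J; KE_f = ½(0.04385)(0.09640)² = 0.0002037 J.
Fraction lost = 0.8672.

fraction ≈ 0.867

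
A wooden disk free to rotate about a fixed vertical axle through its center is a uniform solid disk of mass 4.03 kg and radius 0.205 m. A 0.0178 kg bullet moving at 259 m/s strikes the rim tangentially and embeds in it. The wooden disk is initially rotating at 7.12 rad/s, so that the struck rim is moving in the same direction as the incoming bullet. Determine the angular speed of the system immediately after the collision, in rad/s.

About the axle the impulsive forces during the collision are internal, so angular momentum about that axis is conserved.
I_p = ½(4.03)(0.205)² = 0.08468 kg·m². Taking the sense of the bullet's angular momentum as positive, L_{bullet} = m v R = (0.0178)(259)(0.205) = 0.9451 kg·m²/s.
L_i = +I_p ω_p + m v R = +(0.08468)(7.12) + 0.9451 = 1.548 kg·m²/s.
After sticking, I_f = I_p + m R² = 0.08468 + (0.0178)(0.205)² = 0.08543 kg·m².
ω_f = L_i / I_f = 1.548 / 0.08543 = 18.12 rad/s.

|ω_f| ≈ 18.1 rad/s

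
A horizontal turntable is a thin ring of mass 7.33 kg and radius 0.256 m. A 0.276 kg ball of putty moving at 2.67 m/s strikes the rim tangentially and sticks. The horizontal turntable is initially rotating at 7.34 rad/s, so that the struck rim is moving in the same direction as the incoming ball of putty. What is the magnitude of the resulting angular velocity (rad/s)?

About the axle the impulsive forces during the collision are internal, so angular momentum about that axis is conserved.
I_p = (7.33)(0.256)² = 0.4804 kg·m². Taking the sense of the ball of putty's angular momentum as positive, L_{ball} = m v R = (0.276)(2.67)(0.256) = 0.1887 kg·m²/s.
L_i = +I_p ω_p + m v R = +(0.4804)(7.34) + 0.1887 = 3.715 kg·m²/s.
After sticking, I_f = I_p + m R² = 0.4804 + (0.276)(0.256)² = 0.4985 kg·m².
ω_f = L_i / I_f = 3.715 / 0.4985 = 7.452 rad/s.

|ω_f| ≈ 7.45 rad/s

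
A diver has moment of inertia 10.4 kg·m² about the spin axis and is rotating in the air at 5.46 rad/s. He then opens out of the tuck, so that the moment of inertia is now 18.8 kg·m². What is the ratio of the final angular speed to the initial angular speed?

ω₂/ω₁ ≈ 0.553

No external torque acts about the spin axis, so angular momentum is conserved.
ω₂/ω₁ = I₁/I₂ = 10.40 / 18.80 = 0.5532.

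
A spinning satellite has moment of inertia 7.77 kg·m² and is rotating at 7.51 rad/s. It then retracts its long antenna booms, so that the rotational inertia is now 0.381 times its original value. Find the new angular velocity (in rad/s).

ω₂ ≈ 19.7 rad/s

With no external torque about the axis, L is conserved: I₁ω₁ = I₂ω₂.
I₂ = 0.381 × 7.77 = 2.960 kg·m².
ω₂ = I₁ω₁ / I₂ = (7.770)(7.51 rad/s) / (2.960) = 19.71 rad/s.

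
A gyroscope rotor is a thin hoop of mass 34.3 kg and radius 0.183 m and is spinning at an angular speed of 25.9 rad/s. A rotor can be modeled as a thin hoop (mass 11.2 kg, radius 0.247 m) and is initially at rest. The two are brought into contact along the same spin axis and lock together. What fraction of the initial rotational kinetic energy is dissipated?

fraction ≈ 0.373

No external torque acts about the common axis, so total angular momentum is conserved.
Moments of inertia: I_A = (34.3)(0.183)² = 1.149 kg·m²; I_B = (11.2)(0.247)² = 0.6833 kg·m².
Taking A's sense as positive: L = (1.149)(25.9) = 29.75 kg·m²·rad/s.
Combined I = 1.149 + 0.6833 = 1.832 kg·m².
ω_f = L / I = 29.75 / 1.832 = 16.24 rad/s.
KE_i = ½ΣIω² = 385.3 J; KE_f = ½(1.832)(16.24)² = 241.6 J.
Fraction dissipated = (KE_i − KE_f)/KE_i = 0.3730.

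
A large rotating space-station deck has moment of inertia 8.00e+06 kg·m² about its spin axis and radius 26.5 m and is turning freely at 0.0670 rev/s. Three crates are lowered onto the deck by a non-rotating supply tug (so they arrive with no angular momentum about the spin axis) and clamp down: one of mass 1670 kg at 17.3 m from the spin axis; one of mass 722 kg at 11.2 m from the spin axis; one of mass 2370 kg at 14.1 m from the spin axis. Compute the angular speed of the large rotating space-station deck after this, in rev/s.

No external torque acts about the spin axis; L_before = L_after.
Added inertia Σmr² = (1670)(17.3)² + (722)(11.2)² + (2370)(14.1)² = 1.062e+06 kg·m²; I_f = 8.000e+06 + 1.062e+06 = 9.062e+06 kg·m².
ω_f = I_p ω_i / I_f = (8.000e+06)(0.0670) / 9.062e+06 = 0.05915 rev/s.

ω_f ≈ 0.0592 rev/s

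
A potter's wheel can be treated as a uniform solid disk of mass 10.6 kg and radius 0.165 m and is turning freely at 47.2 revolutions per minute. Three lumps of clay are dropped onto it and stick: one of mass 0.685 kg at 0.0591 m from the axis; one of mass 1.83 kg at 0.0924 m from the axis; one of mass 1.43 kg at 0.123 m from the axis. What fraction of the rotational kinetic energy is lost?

The added mass arrives with no angular momentum about the axis, and any external torque about the axis is negligible, so the system's angular momentum is conserved.
I_p = ½(10.6)(0.165)² = 0.1443 kg·m².
Added inertia Σmr² = (0.685)(0.0591)² + (1.83)(0.0924)² + (1.43)(0.123)² = 0.03965 kg·m²; I_f = 0.1443 + 0.03965 = 0.1839 kg·m².
ω_f = I_p ω_i / I_f = (0.1443)(47.2) / 0.1839 = 37.03 rpm.
KE_i = ½(0.1443)(4.943 rad/s)² = 1.763 J; KE_f = ½(0.1839)(3.877)² = 1.383 J.
Fraction lost = 0.2156.

fraction ≈ 0.216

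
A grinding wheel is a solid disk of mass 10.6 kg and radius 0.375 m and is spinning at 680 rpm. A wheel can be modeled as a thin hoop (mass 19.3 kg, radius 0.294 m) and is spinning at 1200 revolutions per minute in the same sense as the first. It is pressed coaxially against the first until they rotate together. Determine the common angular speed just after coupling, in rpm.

The coupling torques are internal; angular momentum about the shared axis is conserved.
Moments of inertia: I_A = ½(10.6)(0.375)² = 0.7453 kg·m²; I_B = (19.3)(0.294)² = 1.668 kg·m².
Taking A's sense as positive: L = (0.7453)(680) + (1.668)(1200) = 2509 kg·m²·rpm.
Combined I = 0.7453 + 1.668 = 2.414 kg·m².
ω_f = L / I = 2509 / 2.414 = 1039 rpm.

|ω_f| ≈ 1040 rpm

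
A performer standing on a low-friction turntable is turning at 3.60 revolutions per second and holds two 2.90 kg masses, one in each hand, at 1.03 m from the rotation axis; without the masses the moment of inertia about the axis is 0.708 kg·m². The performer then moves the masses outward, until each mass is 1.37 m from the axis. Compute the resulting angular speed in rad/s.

No external torque acts about the spin axis, so angular momentum is conserved.
I₁ = 0.708 + 2(2.90)(1.03)² = 6.861 kg·m²; I₂ = 0.708 + 2(2.90)(1.37)² = 11.59 kg·m².
ω₂ = I₁ω₁ / I₂ = (6.861)(3.60 rev/s) / (11.59) = 2.130 rev/s = 13.39 rad/s.

ω₂ ≈ 13.4 rad/s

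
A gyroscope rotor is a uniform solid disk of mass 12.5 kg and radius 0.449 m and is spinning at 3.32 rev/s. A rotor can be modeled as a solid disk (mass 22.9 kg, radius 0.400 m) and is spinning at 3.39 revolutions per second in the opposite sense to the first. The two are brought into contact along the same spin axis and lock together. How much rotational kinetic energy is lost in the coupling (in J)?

The coupling torques are internal; angular momentum about the shared axis is conserved.
Moments of inertia: I_A = ½(12.5)(0.449)² = 1.260 kg·m²; I_B = ½(22.9)(0.400)² = 1.832 kg·m².
Taking A's sense as positive: L = (1.260)(3.32) − (1.832)(3.39) = -2.027 kg·m²·rev/s.
Combined I = 1.260 + 1.832 = 3.092 kg·m².
ω_f = L / I = -2.027 / 3.092 = -0.6556 rev/s.
KE_i = ½ΣIω² = 689.7 J; KE_f = ½(3.092)(4.120)² = 26.24 J.

ΔKE lost ≈ 663 J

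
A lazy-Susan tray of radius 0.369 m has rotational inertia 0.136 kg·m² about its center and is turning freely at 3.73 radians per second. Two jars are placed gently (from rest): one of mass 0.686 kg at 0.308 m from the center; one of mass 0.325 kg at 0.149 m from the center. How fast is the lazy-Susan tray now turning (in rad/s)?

No external torque acts about the center; L_before = L_after.
Added inertia Σmr² = (0.686)(0.308)² + (0.325)(0.149)² = 0.07229 kg·m²; I_f = 0.1360 + 0.07229 = 0.2083 kg·m².
ω_f = I_p ω_i / I_f = (0.1360)(3.73) / 0.2083 = 2.435 rad/s.

ω_f ≈ 2.44 rad/s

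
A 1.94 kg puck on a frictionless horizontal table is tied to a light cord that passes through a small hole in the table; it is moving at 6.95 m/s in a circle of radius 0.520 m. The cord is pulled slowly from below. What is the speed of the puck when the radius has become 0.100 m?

v₂ ≈ 36.1 m/s

Central (radial) force ⇒ zero torque about the center ⇒ m v r is constant.
v₂ = v₁ r₁ / r₂ = (6.95)(0.520) / (0.100) = 36.14 m/s.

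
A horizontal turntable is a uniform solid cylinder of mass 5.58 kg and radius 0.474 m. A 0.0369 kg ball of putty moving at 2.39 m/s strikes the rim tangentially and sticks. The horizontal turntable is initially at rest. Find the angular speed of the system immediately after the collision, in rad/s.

About the axle the impulsive forces during the collision are internal, so angular momentum about that axis is conserved.
I_p = ½(5.58)(0.474)² = 0.6268 kg·m². Taking the sense of the ball of putty's angular momentum as positive, L_{ball} = m v R = (0.0369)(2.39)(0.474) = 0.04180 kg·m²/s.
L_i = 0 + 0.04180 = 0.04180 kg·m²/s.
After sticking, I_f = I_p + m R² = 0.6268 + (0.0369)(0.474)² = 0.6351 kg·m².
ω_f = L_i / I_f = 0.04180 / 0.6351 = 0.06582 rad/s.

|ω_f| ≈ 0.0658 rad/s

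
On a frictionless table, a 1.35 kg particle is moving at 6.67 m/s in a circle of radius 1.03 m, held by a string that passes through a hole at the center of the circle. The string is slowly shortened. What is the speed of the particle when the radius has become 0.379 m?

The only horizontal force on the mass is along the cord (radial), so it exerts no torque about the hole and angular momentum m v r is conserved.
v₂ = v₁ r₁ / r₂ = (6.67)(1.03) / (0.379) = 18.13 m/s.

v₂ ≈ 18.1 m/s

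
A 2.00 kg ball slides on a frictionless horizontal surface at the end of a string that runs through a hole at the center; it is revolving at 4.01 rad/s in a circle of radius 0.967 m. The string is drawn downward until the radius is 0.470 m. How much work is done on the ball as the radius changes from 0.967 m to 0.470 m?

W ≈ 48.6 J

No torque about the axis ⇒ m r₁² ω₁ = m r₂² ω₂.
ω₂ = ω₁ (r₁/r₂)² = (4.01)(0.967/0.470)² = 16.97 rad/s.
W = ΔKE = ½m(v₂² − v₁²) = 48.61 J.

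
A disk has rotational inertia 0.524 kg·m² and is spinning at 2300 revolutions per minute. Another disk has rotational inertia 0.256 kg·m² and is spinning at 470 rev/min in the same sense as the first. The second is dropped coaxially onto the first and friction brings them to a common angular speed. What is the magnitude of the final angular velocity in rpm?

The coupling torques are internal; angular momentum about the shared axis is conserved.
Taking A's sense as positive: L = (0.5240)(2300) + (0.2560)(470) = 1326 kg·m²·rpm.
Combined I = 0.5240 + 0.2560 = 0.7800 kg·m².
ω_f = L / I = 1326 / 0.7800 = 1699 rpm.

|ω_f| ≈ 1700 rpm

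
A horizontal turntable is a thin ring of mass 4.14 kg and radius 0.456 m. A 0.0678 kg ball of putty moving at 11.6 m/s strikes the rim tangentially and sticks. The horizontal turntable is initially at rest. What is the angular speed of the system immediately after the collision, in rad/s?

|ω_f| ≈ 0.410 rad/s

About the axle the impulsive forces during the collision are internal, so angular momentum about that axis is conserved.
I_p = (4.14)(0.456)² = 0.8609 kg·m². Taking the sense of the ball of putty's angular momentum as positive, L_{ball} = m v R = (0.0678)(11.6)(0.456) = 0.3586 kg·m²/s.
L_i = 0 + 0.3586 = 0.3586 kg·m²/s.
After sticking, I_f = I_p + m R² = 0.8609 + (0.0678)(0.456)² = 0.8750 kg·m².
ω_f = L_i / I_f = 0.3586 / 0.8750 = 0.4099 rad/s.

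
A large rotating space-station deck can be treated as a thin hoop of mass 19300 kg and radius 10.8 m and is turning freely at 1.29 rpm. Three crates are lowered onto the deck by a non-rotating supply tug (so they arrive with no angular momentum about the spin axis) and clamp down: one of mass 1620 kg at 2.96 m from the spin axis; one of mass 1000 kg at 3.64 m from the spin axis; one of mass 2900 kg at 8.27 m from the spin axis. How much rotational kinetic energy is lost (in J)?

energy lost ≈ 1870 J

The added mass arrives with no angular momentum about the spin axis, and any external torque about the spin axis is negligible, so the system's angular momentum is conserved.
I_p = (19300)(10.8)² = 2.251e+06 kg·m².
Added inertia Σmr² = (1620)(2.96)² + (1000)(3.64)² + (2900)(8.27)² = 2.258e+05 kg·m²; I_f = 2.251e+06 + 2.258e+05 = 2.477e+06 kg·m².
ω_f = I_p ω_i / I_f = (2.251e+06)(1.29) / 2.477e+06 = 1.172 rpm.
KE_i = ½(2.251e+06)(0.1351 rad/s)² = 20540 J; KE_f = ½(2.477e+06)(0.1228)² = 18670 J.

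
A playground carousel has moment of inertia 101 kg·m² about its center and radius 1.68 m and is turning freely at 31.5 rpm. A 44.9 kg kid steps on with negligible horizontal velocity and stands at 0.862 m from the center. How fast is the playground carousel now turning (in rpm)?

No external torque acts about the center; L_before = L_after.
Added inertia Σmr² = (44.9)(0.862)² = 33.36 kg·m²; I_f = 101.0 + 33.36 = 134.4 kg·m².
ω_f = I_p ω_i / I_f = (101.0)(31.5) / 134.4 = 23.68 rpm.

ω_f ≈ 23.7 rpm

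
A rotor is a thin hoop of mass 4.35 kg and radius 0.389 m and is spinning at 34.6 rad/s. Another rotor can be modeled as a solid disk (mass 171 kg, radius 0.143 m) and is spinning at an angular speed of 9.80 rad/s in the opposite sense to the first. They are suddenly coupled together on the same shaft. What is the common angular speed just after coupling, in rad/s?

|ω_f| ≈ 2.34 rad/s

The coupling torques are internal; angular momentum about the shared axis is conserved.
Moments of inertia: I_A = (4.35)(0.389)² = 0.6582 kg·m²; I_B = ½(171)(0.143)² = 1.748 kg·m².
Taking A's sense as positive: L = (0.6582)(34.6) − (1.748)(9.80) = 5.641 kg·m²·rad/s.
Combined I = 0.6582 + 1.748 = 2.407 kg·m².
ω_f = L / I = 5.641 / 2.407 = 2.344 rad/s.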